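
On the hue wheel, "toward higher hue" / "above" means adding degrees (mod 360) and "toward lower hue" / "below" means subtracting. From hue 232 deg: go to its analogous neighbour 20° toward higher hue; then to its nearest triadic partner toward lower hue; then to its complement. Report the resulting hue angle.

312°

232 + 20 = 252°   (analog 20° ↑)
252 − 120 = 132°   (triadic ↓)
132 + 180 = 312°   (complement)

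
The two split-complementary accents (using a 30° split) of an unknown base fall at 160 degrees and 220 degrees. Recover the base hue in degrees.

The accents sit 30° either side of the complement, so the complement is their short-arc midpoint on the wheel.
Short-arc midpoint of 160° and 220°: 190°.
Base is 180° from the complement: 190 − 180 = 10°

10°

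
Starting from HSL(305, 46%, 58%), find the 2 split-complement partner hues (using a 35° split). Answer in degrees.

90° and 160°

Complement of 305 degrees: 305 + 180 = 485 → 485 − 360 = 125°
125 − 35 = 90°
125 + 35 = 160°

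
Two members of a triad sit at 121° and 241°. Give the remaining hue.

1°

A triad spaces three hues 120° apart.
The full set is {1°, 121°, 241°}.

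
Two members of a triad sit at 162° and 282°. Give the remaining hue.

42°

A triad spaces three hues 120° apart.
The full set is {42°, 162°, 282°}.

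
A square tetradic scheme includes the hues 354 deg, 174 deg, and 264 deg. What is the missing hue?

84°

A square tetradic scheme places four hues every 90°.
The full set through 174° is {84°, 174°, 264°, 354°}.
Given {174°, 264°, 354°}, the missing hue is 84°.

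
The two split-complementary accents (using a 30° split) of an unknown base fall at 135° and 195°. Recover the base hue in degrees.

345°

The accents sit 30° either side of the complement, so the complement is their short-arc midpoint on the wheel.
Short-arc midpoint of 135° and 195°: 165°.
Base is 180° from the complement: 165 − 180 = -15 → -15 + 360 = 345°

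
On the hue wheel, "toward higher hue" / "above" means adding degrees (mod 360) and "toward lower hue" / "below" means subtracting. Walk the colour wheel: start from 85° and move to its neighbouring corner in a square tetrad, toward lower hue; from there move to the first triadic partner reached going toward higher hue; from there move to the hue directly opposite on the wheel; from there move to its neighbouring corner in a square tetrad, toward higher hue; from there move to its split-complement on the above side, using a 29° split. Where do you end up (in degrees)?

234°

85 − 90 = -5 → -5 + 360 = 355°   (square ↓)
355 + 120 = 475 → 475 − 360 = 115°   (triadic ↑)
115 + 180 = 295°   (complement)
295 + 90 = 385 → 385 − 360 = 25°   (square ↑)
25 + 209 = 234°   (split-comp 29° ↑)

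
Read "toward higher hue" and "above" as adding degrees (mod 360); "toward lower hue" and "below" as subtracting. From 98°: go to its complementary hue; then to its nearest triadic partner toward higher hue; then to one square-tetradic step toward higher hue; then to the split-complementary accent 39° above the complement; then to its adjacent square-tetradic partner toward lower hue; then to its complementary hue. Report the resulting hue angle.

+180° (complement): 98 + 180 = 278°
+120° (triadic ↑): 278 + 120 = 398 → 398 − 360 = 38°
+90° (square ↑): 38 + 90 = 128°
+219° (split-comp 39° ↑): 128 + 219 = 347°
−90° (square ↓): 347 − 90 = 257°
+180° (complement): 257 + 180 = 437 → 437 − 360 = 77°

77°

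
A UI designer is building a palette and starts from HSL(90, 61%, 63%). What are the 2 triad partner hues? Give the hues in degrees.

A triad places three hues 120° apart.
90 + 120 = 210°
90 + 240 = 330°

210° and 330°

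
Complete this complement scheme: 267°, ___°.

The complement sits 180° across the wheel.
The full set through 267° is {87°, 267°}.
Given {267°}, the missing hue is 87°.

87°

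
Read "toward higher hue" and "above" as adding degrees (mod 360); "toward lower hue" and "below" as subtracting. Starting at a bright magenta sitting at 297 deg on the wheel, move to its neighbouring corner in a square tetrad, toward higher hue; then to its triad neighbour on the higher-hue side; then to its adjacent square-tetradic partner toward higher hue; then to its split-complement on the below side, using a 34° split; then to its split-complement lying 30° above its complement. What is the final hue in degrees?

+90° (square ↑): 297 + 90 = 387 → 387 − 360 = 27°
+120° (triadic ↑): 27 + 120 = 147°
+90° (square ↑): 147 + 90 = 237°
+146° (split-comp 34° ↓): 237 + 146 = 383 → 383 − 360 = 23°
+210° (split-comp 30° ↑): 23 + 210 = 233°

233°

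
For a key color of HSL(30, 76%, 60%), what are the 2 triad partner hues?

150° and 270°

A triad places three hues 120° apart.
30 + 120 = 150°
30 + 240 = 270°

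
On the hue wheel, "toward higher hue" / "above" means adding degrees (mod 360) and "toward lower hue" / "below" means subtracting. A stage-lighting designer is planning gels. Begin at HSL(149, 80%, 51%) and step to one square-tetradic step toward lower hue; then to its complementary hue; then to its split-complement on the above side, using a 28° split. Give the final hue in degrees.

87°

square ↓ −90°: 149 − 90 = 59°
complement +180°: 59 + 180 = 239°
split-comp 28° ↑ +208°: 239 + 208 = 447 → 447 − 360 = 87°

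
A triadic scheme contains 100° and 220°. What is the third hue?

340°

A triad spaces three hues 120° apart.
The full set is {100°, 220°, 340°}.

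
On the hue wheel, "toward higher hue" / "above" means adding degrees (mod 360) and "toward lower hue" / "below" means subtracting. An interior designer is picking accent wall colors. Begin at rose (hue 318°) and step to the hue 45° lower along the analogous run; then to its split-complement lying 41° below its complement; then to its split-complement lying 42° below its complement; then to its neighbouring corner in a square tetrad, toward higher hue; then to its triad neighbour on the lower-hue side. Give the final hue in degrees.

−45° (analog 45° ↓): 318 − 45 = 273°
+139° (split-comp 41° ↓): 273 + 139 = 412 → 412 − 360 = 52°
+138° (split-comp 42° ↓): 52 + 138 = 190°
+90° (square ↑): 190 + 90 = 280°
−120° (triadic ↓): 280 − 120 = 160°

160°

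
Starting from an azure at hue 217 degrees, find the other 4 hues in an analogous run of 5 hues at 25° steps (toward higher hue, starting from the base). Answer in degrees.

Analogous hues sit every 25° along the wheel.
217 + 25 = 242°
217 + 50 = 267°
217 + 75 = 292°
217 + 100 = 317°

242°, 267°, 292°, 317°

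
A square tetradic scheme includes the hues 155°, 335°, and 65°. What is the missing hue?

245°

A square tetradic scheme places four hues every 90°.
The full set through 65° is {65°, 155°, 245°, 335°}.
Given {65°, 155°, 335°}, the missing hue is 245°.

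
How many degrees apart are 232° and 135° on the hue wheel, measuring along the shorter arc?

|232 − 135| = 97.
97 ≤ 180, so the shorter arc is 97°.

97°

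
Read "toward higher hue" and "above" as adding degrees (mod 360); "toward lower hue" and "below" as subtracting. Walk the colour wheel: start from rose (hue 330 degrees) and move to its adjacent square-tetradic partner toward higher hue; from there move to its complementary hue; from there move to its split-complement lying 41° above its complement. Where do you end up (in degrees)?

101°

330 + 90 = 420 → 420 − 360 = 60°   (square ↑)
60 + 180 = 240°   (complement)
240 + 221 = 461 → 461 − 360 = 101°   (split-comp 41° ↑)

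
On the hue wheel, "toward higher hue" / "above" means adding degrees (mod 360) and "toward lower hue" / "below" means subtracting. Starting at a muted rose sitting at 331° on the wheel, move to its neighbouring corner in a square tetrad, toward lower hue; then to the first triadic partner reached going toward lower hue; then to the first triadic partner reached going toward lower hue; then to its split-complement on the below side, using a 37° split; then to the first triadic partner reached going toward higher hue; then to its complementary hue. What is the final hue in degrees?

84°

square ↓ −90°: 331 − 90 = 241°
triadic ↓ −120°: 241 − 120 = 121°
triadic ↓ −120°: 121 − 120 = 1°
split-comp 37° ↓ +143°: 1 + 143 = 144°
triadic ↑ +120°: 144 + 120 = 264°
complement +180°: 264 + 180 = 444 → 444 − 360 = 84°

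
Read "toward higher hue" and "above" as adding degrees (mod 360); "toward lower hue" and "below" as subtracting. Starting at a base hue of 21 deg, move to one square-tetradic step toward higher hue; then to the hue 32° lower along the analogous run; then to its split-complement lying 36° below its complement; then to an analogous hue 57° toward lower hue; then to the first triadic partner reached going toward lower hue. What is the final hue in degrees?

square ↑ +90°: 21 + 90 = 111°
analog 32° ↓ −32°: 111 − 32 = 79°
split-comp 36° ↓ +144°: 79 + 144 = 223°
analog 57° ↓ −57°: 223 − 57 = 166°
triadic ↓ −120°: 166 − 120 = 46°

46°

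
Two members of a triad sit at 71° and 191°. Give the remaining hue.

A triad spaces three hues 120° apart.
The full set is {71°, 191°, 311°}.

311°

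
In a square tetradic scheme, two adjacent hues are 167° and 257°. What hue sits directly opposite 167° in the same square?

347°

A square tetradic scheme places four hues 90° apart; opposite corners are 180° apart.
167 + 180 = 347°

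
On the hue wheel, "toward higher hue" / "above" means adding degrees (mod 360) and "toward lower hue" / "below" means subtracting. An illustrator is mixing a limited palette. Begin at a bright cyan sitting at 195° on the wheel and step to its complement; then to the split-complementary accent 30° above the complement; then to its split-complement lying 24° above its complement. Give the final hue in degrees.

69°

complement +180°: 195 + 180 = 375 → 375 − 360 = 15°
split-comp 30° ↑ +210°: 15 + 210 = 225°
split-comp 24° ↑ +204°: 225 + 204 = 429 → 429 − 360 = 69°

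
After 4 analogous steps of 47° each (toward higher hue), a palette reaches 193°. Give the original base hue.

4 steps of 47° (toward higher hue) give a net shift of +188°.
Start = end − shift: 193 − 188 = 5°

5°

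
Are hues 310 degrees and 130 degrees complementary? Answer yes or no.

yes

Angular distance: |310 − 130| = 180 = 180°.
Complementary requires 180°.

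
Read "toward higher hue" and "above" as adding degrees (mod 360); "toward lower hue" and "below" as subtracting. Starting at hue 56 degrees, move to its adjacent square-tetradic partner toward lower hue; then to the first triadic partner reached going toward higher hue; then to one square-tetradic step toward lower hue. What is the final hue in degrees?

356°

−90° (square ↓): 56 − 90 = -34 → -34 + 360 = 326°
+120° (triadic ↑): 326 + 120 = 446 → 446 − 360 = 86°
−90° (square ↓): 86 − 90 = -4 → -4 + 360 = 356°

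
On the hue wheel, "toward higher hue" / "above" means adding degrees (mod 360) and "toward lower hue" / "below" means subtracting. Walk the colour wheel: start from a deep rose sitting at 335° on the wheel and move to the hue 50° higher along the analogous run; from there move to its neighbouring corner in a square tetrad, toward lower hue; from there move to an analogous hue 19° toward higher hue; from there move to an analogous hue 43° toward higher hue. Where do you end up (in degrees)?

357°

+50° (analog 50° ↑): 335 + 50 = 385 → 385 − 360 = 25°
−90° (square ↓): 25 − 90 = -65 → -65 + 360 = 295°
+19° (analog 19° ↑): 295 + 19 = 314°
+43° (analog 43° ↑): 314 + 43 = 357°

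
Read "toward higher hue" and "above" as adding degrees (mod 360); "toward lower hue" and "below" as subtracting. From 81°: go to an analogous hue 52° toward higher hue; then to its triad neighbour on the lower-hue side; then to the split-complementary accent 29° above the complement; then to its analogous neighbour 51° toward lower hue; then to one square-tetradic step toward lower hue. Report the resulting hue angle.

81°

81 + 52 = 133°   (analog 52° ↑)
133 − 120 = 13°   (triadic ↓)
13 + 209 = 222°   (split-comp 29° ↑)
222 − 51 = 171°   (analog 51° ↓)
171 − 90 = 81°   (square ↓)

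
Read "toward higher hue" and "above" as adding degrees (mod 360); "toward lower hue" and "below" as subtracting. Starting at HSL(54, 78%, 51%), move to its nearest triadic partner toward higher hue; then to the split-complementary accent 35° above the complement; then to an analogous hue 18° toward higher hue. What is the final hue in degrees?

47°

+120° (triadic ↑): 54 + 120 = 174°
+215° (split-comp 35° ↑): 174 + 215 = 389 → 389 − 360 = 29°
+18° (analog 18° ↑): 29 + 18 = 47°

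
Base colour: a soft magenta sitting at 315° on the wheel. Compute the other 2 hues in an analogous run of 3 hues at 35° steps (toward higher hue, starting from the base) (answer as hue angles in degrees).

350° and 25°

315 + 35 = 350°
315 + 70 = 385 → 385 − 360 = 25°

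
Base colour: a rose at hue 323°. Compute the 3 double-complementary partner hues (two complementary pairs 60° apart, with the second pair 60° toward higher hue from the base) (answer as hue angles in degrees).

23°, 143° and 203°

A rectangular tetradic uses two complementary pairs 60° apart: offsets 0°, 60°, 180°, 240°.
323 + 60 = 383 → 383 − 360 = 23°
323 + 180 = 503 → 503 − 360 = 143°
323 + 240 = 563 → 563 − 360 = 203°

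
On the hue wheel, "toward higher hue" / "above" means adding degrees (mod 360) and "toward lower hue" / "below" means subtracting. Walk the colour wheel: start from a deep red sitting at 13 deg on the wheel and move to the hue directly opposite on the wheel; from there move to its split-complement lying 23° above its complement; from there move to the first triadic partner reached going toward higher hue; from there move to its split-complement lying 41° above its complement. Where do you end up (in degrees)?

17°

+180° (complement): 13 + 180 = 193°
+203° (split-comp 23° ↑): 193 + 203 = 396 → 396 − 360 = 36°
+120° (triadic ↑): 36 + 120 = 156°
+221° (split-comp 41° ↑): 156 + 221 = 377 → 377 − 360 = 17°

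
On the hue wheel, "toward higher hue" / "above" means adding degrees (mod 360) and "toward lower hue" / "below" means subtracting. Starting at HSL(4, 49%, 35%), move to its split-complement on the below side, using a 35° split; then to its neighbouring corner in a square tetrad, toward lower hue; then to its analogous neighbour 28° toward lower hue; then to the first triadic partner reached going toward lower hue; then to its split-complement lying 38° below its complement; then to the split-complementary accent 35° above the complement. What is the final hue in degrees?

268°

split-comp 35° ↓ +145°: 4 + 145 = 149°
square ↓ −90°: 149 − 90 = 59°
analog 28° ↓ −28°: 59 − 28 = 31°
triadic ↓ −120°: 31 − 120 = -89 → -89 + 360 = 271°
split-comp 38° ↓ +142°: 271 + 142 = 413 → 413 − 360 = 53°
split-comp 35° ↑ +215°: 53 + 215 = 268°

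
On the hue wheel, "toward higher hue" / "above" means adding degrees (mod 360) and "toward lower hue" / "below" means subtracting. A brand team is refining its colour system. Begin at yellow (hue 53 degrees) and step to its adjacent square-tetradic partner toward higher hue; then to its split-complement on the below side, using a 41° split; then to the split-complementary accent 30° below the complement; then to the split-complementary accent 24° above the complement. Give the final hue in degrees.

53 + 90 = 143°   (square ↑)
143 + 139 = 282°   (split-comp 41° ↓)
282 + 150 = 432 → 432 − 360 = 72°   (split-comp 30° ↓)
72 + 204 = 276°   (split-comp 24° ↑)

276°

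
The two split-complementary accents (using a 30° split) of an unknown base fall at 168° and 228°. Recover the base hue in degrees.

The accents sit 30° either side of the complement, so the complement is their short-arc midpoint on the wheel.
Short-arc midpoint of 168° and 228°: 198°.
Base is 180° from the complement: 198 − 180 = 18°

18°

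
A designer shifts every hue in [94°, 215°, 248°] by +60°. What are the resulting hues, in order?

94 + 60 = 154°
215 + 60 = 275°
248 + 60 = 308°

154°, 275°, 308°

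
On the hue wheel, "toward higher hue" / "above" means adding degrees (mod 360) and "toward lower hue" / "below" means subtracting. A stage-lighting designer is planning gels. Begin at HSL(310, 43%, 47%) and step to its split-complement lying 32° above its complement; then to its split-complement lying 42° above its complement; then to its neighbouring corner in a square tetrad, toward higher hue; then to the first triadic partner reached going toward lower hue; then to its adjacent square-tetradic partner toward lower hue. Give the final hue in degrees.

+212° (split-comp 32° ↑): 310 + 212 = 522 → 522 − 360 = 162°
+222° (split-comp 42° ↑): 162 + 222 = 384 → 384 − 360 = 24°
+90° (square ↑): 24 + 90 = 114°
−120° (triadic ↓): 114 − 120 = -6 → -6 + 360 = 354°
−90° (square ↓): 354 − 90 = 264°

264°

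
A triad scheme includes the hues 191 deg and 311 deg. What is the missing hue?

71°

A triad places three hues 120° apart.
The full set through 191° is {71°, 191°, 311°}.
Given {191°, 311°}, the missing hue is 71°.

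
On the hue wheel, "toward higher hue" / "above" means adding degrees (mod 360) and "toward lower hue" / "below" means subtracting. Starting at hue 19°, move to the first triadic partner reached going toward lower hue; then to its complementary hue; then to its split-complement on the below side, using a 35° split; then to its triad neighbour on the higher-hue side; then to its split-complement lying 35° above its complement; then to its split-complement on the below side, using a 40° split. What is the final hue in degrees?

triadic ↓ −120°: 19 − 120 = -101 → -101 + 360 = 259°
complement +180°: 259 + 180 = 439 → 439 − 360 = 79°
split-comp 35° ↓ +145°: 79 + 145 = 224°
triadic ↑ +120°: 224 + 120 = 344°
split-comp 35° ↑ +215°: 344 + 215 = 559 → 559 − 360 = 199°
split-comp 40° ↓ +140°: 199 + 140 = 339°

339°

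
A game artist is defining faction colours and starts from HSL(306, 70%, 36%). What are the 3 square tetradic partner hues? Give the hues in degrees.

36°, 126°, and 216°

306 + 90 = 396 → 396 − 360 = 36°
306 + 180 = 486 → 486 − 360 = 126°
306 + 270 = 576 → 576 − 360 = 216°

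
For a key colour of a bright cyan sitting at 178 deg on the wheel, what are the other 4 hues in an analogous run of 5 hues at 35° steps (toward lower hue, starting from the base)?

143°, 108°, 73°, 38°

178 − 35 = 143°
178 − 70 = 108°
178 − 105 = 73°
178 − 140 = 38°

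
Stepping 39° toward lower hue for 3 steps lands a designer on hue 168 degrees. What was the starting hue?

3 steps of 39° (toward lower hue) give a net shift of −117°.
Start = end − shift: 168 + 117 = 285°

285°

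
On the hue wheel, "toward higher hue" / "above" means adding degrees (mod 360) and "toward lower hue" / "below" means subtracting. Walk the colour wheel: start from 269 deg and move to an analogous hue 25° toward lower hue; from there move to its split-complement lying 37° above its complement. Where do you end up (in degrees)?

analog 25° ↓ −25°: 269 − 25 = 244°
split-comp 37° ↑ +217°: 244 + 217 = 461 → 461 − 360 = 101°

101°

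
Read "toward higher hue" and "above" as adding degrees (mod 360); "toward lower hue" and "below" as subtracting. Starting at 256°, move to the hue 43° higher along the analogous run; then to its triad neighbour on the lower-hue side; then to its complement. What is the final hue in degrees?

359°

analog 43° ↑ +43°: 256 + 43 = 299°
triadic ↓ −120°: 299 − 120 = 179°
complement +180°: 179 + 180 = 359°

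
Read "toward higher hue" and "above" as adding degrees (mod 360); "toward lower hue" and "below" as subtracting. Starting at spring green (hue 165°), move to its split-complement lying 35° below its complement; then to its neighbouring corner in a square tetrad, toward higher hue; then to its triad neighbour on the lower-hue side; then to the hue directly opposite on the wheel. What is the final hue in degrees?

+145° (split-comp 35° ↓): 165 + 145 = 310°
+90° (square ↑): 310 + 90 = 400 → 400 − 360 = 40°
−120° (triadic ↓): 40 − 120 = -80 → -80 + 360 = 280°
+180° (complement): 280 + 180 = 460 → 460 − 360 = 100°

100°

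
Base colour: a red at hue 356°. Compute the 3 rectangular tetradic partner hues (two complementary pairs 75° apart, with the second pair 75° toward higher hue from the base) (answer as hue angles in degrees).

356 + 75 = 431 → 431 − 360 = 71°
356 + 180 = 536 → 536 − 360 = 176°
356 + 255 = 611 → 611 − 360 = 251°

71°, 176°, and 251°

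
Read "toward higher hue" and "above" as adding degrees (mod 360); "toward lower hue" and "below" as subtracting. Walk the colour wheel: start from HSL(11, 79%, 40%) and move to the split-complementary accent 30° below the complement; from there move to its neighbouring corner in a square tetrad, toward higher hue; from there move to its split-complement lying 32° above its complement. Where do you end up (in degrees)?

11 + 150 = 161°   (split-comp 30° ↓)
161 + 90 = 251°   (square ↑)
251 + 212 = 463 → 463 − 360 = 103°   (split-comp 32° ↑)

103°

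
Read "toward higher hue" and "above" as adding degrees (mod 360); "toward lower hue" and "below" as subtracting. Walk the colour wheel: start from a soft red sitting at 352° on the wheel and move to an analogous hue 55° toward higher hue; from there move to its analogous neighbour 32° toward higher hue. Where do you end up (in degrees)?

79°

+55° (analog 55° ↑): 352 + 55 = 407 → 407 − 360 = 47°
+32° (analog 32° ↑): 47 + 32 = 79°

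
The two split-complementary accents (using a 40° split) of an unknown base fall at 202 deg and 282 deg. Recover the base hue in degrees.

The accents sit 40° either side of the complement, so the complement is their short-arc midpoint on the wheel.
Short-arc midpoint of 202° and 282°: 242°.
Base is 180° from the complement: 242 − 180 = 62°

62°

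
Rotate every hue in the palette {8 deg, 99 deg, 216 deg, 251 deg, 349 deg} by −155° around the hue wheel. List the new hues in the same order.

213°, 304°, 61°, 96°, 194°

8 − 155 = -147 → -147 + 360 = 213°
99 − 155 = -56 → -56 + 360 = 304°
216 − 155 = 61°
251 − 155 = 96°
349 − 155 = 194°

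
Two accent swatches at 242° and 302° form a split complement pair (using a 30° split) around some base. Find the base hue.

The accents sit 30° either side of the complement, so the complement is their short-arc midpoint on the wheel.
Short-arc midpoint of 242° and 302°: 272°.
Base is 180° from the complement: 272 − 180 = 92°

92°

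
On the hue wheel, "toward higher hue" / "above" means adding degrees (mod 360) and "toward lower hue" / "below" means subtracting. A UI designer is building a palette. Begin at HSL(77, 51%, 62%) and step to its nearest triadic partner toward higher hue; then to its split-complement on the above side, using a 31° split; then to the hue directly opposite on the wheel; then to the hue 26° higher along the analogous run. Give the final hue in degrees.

77 + 120 = 197°   (triadic ↑)
197 + 211 = 408 → 408 − 360 = 48°   (split-comp 31° ↑)
48 + 180 = 228°   (complement)
228 + 26 = 254°   (analog 26° ↑)

254°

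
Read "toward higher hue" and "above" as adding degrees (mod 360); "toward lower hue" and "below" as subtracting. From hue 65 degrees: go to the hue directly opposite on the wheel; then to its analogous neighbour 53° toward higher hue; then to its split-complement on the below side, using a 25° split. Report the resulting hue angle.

93°

65 + 180 = 245°   (complement)
245 + 53 = 298°   (analog 53° ↑)
298 + 155 = 453 → 453 − 360 = 93°   (split-comp 25° ↓)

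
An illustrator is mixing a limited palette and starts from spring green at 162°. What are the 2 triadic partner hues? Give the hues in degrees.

A triad places three hues 120° apart.
162 + 120 = 282°
162 + 240 = 402 → 402 − 360 = 42°

282° and 42°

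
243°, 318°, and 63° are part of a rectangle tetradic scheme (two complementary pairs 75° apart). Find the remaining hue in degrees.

A rectangular tetradic uses two complementary pairs 75° apart: offsets 0°, 75°, 180°, 255°.
Among {63°, 243°, 318°}, 63° and 243° are a 180° pair.
The remaining hue 318° needs its own complement: 318 + 180 = 498 → 498 − 360 = 138°

138°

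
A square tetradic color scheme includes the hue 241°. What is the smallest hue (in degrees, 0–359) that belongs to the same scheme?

A square tetradic scheme places four hues every 90°.
The full set through 241° is {61°, 151°, 241°, 331°}.

61°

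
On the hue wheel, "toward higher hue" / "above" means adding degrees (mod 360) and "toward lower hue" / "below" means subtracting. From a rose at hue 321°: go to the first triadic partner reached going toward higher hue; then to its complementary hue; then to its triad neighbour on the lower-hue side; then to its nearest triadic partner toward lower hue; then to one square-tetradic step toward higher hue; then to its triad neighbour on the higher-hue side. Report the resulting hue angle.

+120° (triadic ↑): 321 + 120 = 441 → 441 − 360 = 81°
+180° (complement): 81 + 180 = 261°
−120° (triadic ↓): 261 − 120 = 141°
−120° (triadic ↓): 141 − 120 = 21°
+90° (square ↑): 21 + 90 = 111°
+120° (triadic ↑): 111 + 120 = 231°

231°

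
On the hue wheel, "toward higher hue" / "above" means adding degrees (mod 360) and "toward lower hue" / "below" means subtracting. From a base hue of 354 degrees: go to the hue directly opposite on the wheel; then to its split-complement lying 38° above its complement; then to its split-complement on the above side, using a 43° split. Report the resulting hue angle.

+180° (complement): 354 + 180 = 534 → 534 − 360 = 174°
+218° (split-comp 38° ↑): 174 + 218 = 392 → 392 − 360 = 32°
+223° (split-comp 43° ↑): 32 + 223 = 255°

255°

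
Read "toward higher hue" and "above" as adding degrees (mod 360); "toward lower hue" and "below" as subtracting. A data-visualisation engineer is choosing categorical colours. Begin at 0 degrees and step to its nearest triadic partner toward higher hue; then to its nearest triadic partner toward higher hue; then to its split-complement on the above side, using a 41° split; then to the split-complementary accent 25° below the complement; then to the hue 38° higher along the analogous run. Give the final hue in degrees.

triadic ↑ +120°: 0 + 120 = 120°
triadic ↑ +120°: 120 + 120 = 240°
split-comp 41° ↑ +221°: 240 + 221 = 461 → 461 − 360 = 101°
split-comp 25° ↓ +155°: 101 + 155 = 256°
analog 38° ↑ +38°: 256 + 38 = 294°

294°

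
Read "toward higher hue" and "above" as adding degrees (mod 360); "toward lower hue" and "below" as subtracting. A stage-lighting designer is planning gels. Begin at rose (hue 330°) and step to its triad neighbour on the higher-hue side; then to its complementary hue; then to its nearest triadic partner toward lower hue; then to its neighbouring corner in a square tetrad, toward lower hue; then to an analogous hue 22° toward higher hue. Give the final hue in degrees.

82°

triadic ↑ +120°: 330 + 120 = 450 → 450 − 360 = 90°
complement +180°: 90 + 180 = 270°
triadic ↓ −120°: 270 − 120 = 150°
square ↓ −90°: 150 − 90 = 60°
analog 22° ↑ +22°: 60 + 22 = 82°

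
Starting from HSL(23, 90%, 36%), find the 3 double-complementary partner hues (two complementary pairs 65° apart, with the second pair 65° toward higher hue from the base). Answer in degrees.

A rectangular tetradic uses two complementary pairs 65° apart: offsets 0°, 65°, 180°, 245°.
23 + 65 = 88°
23 + 180 = 203°
23 + 245 = 268°

88°, 203°, and 268°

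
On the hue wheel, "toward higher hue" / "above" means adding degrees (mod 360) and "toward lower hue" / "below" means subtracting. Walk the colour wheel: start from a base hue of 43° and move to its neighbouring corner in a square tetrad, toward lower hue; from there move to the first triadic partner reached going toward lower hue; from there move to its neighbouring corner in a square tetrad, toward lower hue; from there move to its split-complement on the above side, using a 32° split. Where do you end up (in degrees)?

315°

square ↓ −90°: 43 − 90 = -47 → -47 + 360 = 313°
triadic ↓ −120°: 313 − 120 = 193°
square ↓ −90°: 193 − 90 = 103°
split-comp 32° ↑ +212°: 103 + 212 = 315°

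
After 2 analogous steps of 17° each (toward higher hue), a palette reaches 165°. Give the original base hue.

2 steps of 17° (toward higher hue) give a net shift of +34°.
Start = end − shift: 165 − 34 = 131°

131°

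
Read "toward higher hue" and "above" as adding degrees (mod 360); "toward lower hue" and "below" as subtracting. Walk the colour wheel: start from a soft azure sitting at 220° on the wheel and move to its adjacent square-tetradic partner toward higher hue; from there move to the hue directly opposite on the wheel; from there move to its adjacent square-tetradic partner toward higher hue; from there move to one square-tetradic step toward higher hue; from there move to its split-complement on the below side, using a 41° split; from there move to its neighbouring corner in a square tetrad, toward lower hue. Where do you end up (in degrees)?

220 + 90 = 310°   (square ↑)
310 + 180 = 490 → 490 − 360 = 130°   (complement)
130 + 90 = 220°   (square ↑)
220 + 90 = 310°   (square ↑)
310 + 139 = 449 → 449 − 360 = 89°   (split-comp 41° ↓)
89 − 90 = -1 → -1 + 360 = 359°   (square ↓)

359°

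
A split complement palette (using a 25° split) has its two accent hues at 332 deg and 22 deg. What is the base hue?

177°

The accents sit 25° either side of the complement, so the complement is their short-arc midpoint on the wheel.
Short-arc midpoint of 332° and 22°: 357°.
Base is 180° from the complement: 357 − 180 = 177°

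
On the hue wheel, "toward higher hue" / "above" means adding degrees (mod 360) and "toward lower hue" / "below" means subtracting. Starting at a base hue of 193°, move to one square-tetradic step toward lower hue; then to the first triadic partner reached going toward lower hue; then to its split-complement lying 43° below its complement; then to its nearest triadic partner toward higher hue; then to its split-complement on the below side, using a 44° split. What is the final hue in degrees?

−90° (square ↓): 193 − 90 = 103°
−120° (triadic ↓): 103 − 120 = -17 → -17 + 360 = 343°
+137° (split-comp 43° ↓): 343 + 137 = 480 → 480 − 360 = 120°
+120° (triadic ↑): 120 + 120 = 240°
+136° (split-comp 44° ↓): 240 + 136 = 376 → 376 − 360 = 16°

16°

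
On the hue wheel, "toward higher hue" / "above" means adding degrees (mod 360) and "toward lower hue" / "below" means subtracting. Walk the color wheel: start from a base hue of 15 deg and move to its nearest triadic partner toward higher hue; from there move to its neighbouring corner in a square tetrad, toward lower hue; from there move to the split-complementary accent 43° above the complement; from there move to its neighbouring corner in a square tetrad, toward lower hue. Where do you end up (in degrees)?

178°

triadic ↑ +120°: 15 + 120 = 135°
square ↓ −90°: 135 − 90 = 45°
split-comp 43° ↑ +223°: 45 + 223 = 268°
square ↓ −90°: 268 − 90 = 178°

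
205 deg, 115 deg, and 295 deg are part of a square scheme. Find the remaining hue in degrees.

A square tetradic scheme places four hues every 90°.
The full set through 115° is {25°, 115°, 205°, 295°}.
Given {115°, 205°, 295°}, the missing hue is 25°.

25°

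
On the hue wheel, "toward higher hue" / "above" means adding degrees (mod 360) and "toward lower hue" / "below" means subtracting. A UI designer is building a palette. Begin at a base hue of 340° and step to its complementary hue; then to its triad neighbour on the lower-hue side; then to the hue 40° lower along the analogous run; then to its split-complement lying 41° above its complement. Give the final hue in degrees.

+180° (complement): 340 + 180 = 520 → 520 − 360 = 160°
−120° (triadic ↓): 160 − 120 = 40°
−40° (analog 40° ↓): 40 − 40 = 0°
+221° (split-comp 41° ↑): 0 + 221 = 221°

221°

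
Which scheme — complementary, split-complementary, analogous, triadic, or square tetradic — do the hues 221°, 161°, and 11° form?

split-complementary

Sort the hues: 11°, 161°, 221°.
Successive gaps around the wheel: 150°, 60°, 150°.
Two 150° gaps and one 60° gap — a base hue opposite a pair of accents 30° either side of its complement — is the split-complementary pattern.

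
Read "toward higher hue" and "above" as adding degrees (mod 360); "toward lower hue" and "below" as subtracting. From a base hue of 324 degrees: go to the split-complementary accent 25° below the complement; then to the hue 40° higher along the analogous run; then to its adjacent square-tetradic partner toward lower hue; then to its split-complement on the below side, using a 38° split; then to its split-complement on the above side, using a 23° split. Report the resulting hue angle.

54°

+155° (split-comp 25° ↓): 324 + 155 = 479 → 479 − 360 = 119°
+40° (analog 40° ↑): 119 + 40 = 159°
−90° (square ↓): 159 − 90 = 69°
+142° (split-comp 38° ↓): 69 + 142 = 211°
+203° (split-comp 23° ↑): 211 + 203 = 414 → 414 − 360 = 54°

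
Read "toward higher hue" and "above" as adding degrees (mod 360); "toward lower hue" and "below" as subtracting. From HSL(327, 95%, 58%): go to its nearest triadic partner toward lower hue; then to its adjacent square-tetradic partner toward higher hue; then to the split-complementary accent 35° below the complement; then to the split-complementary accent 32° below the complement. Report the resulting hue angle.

230°

327 − 120 = 207°   (triadic ↓)
207 + 90 = 297°   (square ↑)
297 + 145 = 442 → 442 − 360 = 82°   (split-comp 35° ↓)
82 + 148 = 230°   (split-comp 32° ↓)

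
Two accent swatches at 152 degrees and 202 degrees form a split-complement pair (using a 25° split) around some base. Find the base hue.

357°

The accents sit 25° either side of the complement, so the complement is their short-arc midpoint on the wheel.
Short-arc midpoint of 152° and 202°: 177°.
Base is 180° from the complement: 177 − 180 = -3 → -3 + 360 = 357°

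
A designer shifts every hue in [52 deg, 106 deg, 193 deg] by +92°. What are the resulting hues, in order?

144°, 198°, 285°

52 + 92 = 144°
106 + 92 = 198°
193 + 92 = 285°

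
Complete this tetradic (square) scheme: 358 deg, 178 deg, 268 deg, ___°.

88°

A square tetradic scheme places four hues every 90°.
The full set through 178° is {88°, 178°, 268°, 358°}.
Given {178°, 268°, 358°}, the missing hue is 88°.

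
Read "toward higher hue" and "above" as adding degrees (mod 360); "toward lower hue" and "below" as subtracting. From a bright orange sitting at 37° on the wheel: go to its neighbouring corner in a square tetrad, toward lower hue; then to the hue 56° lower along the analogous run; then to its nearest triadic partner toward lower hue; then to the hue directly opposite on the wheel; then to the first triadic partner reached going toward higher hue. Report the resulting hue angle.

71°

square ↓ −90°: 37 − 90 = -53 → -53 + 360 = 307°
analog 56° ↓ −56°: 307 − 56 = 251°
triadic ↓ −120°: 251 − 120 = 131°
complement +180°: 131 + 180 = 311°
triadic ↑ +120°: 311 + 120 = 431 → 431 − 360 = 71°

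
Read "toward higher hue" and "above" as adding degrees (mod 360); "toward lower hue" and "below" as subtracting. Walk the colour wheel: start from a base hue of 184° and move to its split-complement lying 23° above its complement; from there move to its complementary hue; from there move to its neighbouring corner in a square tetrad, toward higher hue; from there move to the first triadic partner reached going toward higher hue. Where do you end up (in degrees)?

+203° (split-comp 23° ↑): 184 + 203 = 387 → 387 − 360 = 27°
+180° (complement): 27 + 180 = 207°
+90° (square ↑): 207 + 90 = 297°
+120° (triadic ↑): 297 + 120 = 417 → 417 − 360 = 57°

57°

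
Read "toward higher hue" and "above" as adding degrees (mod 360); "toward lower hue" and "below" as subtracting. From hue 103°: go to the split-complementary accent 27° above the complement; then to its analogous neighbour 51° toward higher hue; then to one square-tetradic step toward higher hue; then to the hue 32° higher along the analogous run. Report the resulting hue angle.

123°

split-comp 27° ↑ +207°: 103 + 207 = 310°
analog 51° ↑ +51°: 310 + 51 = 361 → 361 − 360 = 1°
square ↑ +90°: 1 + 90 = 91°
analog 32° ↑ +32°: 91 + 32 = 123°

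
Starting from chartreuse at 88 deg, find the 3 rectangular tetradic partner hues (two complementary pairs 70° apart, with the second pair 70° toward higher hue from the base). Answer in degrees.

158°, 268° and 338°

A rectangular tetradic uses two complementary pairs 70° apart: offsets 0°, 70°, 180°, 250°.
88 + 70 = 158°
88 + 180 = 268°
88 + 250 = 338°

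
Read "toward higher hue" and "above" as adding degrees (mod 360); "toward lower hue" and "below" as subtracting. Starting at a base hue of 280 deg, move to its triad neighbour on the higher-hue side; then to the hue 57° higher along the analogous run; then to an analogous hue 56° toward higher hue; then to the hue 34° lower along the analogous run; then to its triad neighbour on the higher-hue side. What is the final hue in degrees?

239°

triadic ↑ +120°: 280 + 120 = 400 → 400 − 360 = 40°
analog 57° ↑ +57°: 40 + 57 = 97°
analog 56° ↑ +56°: 97 + 56 = 153°
analog 34° ↓ −34°: 153 − 34 = 119°
triadic ↑ +120°: 119 + 120 = 239°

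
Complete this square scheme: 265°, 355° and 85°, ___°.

175°

A square tetradic scheme places four hues every 90°.
The full set through 85° is {85°, 175°, 265°, 355°}.
Given {85°, 265°, 355°}, the missing hue is 175°.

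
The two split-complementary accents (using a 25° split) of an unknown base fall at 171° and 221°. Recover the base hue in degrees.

The accents sit 25° either side of the complement, so the complement is their short-arc midpoint on the wheel.
Short-arc midpoint of 171° and 221°: 196°.
Base is 180° from the complement: 196 − 180 = 16°

16°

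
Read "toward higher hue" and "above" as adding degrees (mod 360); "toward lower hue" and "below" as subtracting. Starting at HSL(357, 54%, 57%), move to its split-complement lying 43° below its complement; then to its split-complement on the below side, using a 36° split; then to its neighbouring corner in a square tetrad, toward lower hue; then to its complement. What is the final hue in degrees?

357 + 137 = 494 → 494 − 360 = 134°   (split-comp 43° ↓)
134 + 144 = 278°   (split-comp 36° ↓)
278 − 90 = 188°   (square ↓)
188 + 180 = 368 → 368 − 360 = 8°   (complement)

8°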